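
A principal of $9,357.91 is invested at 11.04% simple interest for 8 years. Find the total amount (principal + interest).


Total amount formula: A = P(1 + rt) = P + P·r·t
Interest: I = P × r × t = $9,357.91 × 0.1104 × 8 = $8,264.91
A = P + I = $9,357.91 + $8,264.91 = $17,622.82

A = P + I = P(1 + rt) = $17,622.82


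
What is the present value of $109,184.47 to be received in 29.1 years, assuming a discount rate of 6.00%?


Present value formula: PV = FV / (1 + r)^t
PV = $109,184.47 / (1 + 0.06)^29.1
PV = $109,184.47 / 5.450052
PV = $20,033.66

PV = FV / (1 + r)^t = $20,033.66


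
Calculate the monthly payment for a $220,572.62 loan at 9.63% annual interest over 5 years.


Loan payment formula: PMT = PV × r / (1 − (1 + r)^(−n))
Monthly rate r = 0.0963/12 = 0.008025, n = 60 months
Denominator: 1 − (1 + 0.0963/12)^(−60) = 0.380956
PMT = $220,572.62 × (0.0963/12) / 0.380956
PMT = $4,646.46 per month

PMT = PV × r / (1-(1+r)^(-n)) = $4,646.46/month


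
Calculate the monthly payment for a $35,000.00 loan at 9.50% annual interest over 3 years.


Loan payment formula: PMT = PV × r / (1 − (1 + r)^(−n))
Monthly rate r = 0.095/12 ≈ 0.00791667, n = 36 months
Denominator: 1 − (1 + 0.095/12)^(−36) = 0.247141
PMT = $35,000.00 × (0.095/12) / 0.247141
PMT = $1,121.15 per month

PMT = PV × r / (1-(1+r)^(-n)) = $1,121.15/month


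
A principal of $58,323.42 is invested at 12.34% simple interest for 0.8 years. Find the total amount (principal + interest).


Total amount formula: A = P(1 + rt) = P + P·r·t
Interest: I = P × r × t = $58,323.42 × 0.1234 × 0.8 = $5,757.69
A = P + I = $58,323.42 + $5,757.69 = $64,081.11

A = P + I = P(1 + rt) = $64,081.11


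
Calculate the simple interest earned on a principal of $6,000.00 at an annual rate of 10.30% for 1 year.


Simple interest formula: I = P × r × t
I = $6,000.00 × 0.103 × 1
I = $618.00

I = P × r × t = $618.00


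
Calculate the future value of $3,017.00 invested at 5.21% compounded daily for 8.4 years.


Compound interest formula: A = P(1 + r/n)^(nt)
A = $3,017.00 × (1 + 0.0521/365)^(365 × 8.4)
Growth factor: (1 + 0.0521/365)^3066 = 1.548999
A = $3,017.00 × 1.548999
A = $4,673.33

A = P(1 + r/n)^(nt) = $4,673.33


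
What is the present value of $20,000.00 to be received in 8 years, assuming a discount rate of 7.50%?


Present value formula: PV = FV / (1 + r)^t
PV = $20,000.00 / (1 + 0.075)^8
PV = $20,000.00 / 1.783478
PV = $11,214.04

PV = FV / (1 + r)^t = $11,214.04


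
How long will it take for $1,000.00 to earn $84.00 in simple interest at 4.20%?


Rearrange the simple interest formula for t:
I = P × r × t  ⇒  t = I / (P × r)
t = $84.00 / ($1,000.00 × 0.042)
t = 2

t = I/(P×r) = 2 years


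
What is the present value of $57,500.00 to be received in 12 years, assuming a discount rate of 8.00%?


Present value formula: PV = FV / (1 + r)^t
PV = $57,500.00 / (1 + 0.08)^12
PV = $57,500.00 / 2.518170
PV = $22,834.04

PV = FV / (1 + r)^t = $22,834.04


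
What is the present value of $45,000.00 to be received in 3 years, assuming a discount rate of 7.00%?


Present value formula: PV = FV / (1 + r)^t
PV = $45,000.00 / (1 + 0.07)^3
PV = $45,000.00 / 1.225043
PV = $36,733.40

PV = FV / (1 + r)^t = $36,733.40


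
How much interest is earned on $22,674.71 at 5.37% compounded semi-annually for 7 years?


Compound interest earned = final amount − principal.
A = P(1 + r/n)^(nt) = $22,674.71 × (1 + 0.0537/2)^(2 × 7) = $32,857.90
Interest = A − P = $32,857.90 − $22,674.71 = $10,183.19

Interest = A - P = $10,183.19


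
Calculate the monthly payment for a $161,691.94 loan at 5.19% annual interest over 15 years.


Loan payment formula: PMT = PV × r / (1 − (1 + r)^(−n))
Monthly rate r = 0.0519/12 = 0.004325, n = 180 months
Denominator: 1 − (1 + 0.0519/12)^(−180) = 0.540135
PMT = $161,691.94 × (0.0519/12) / 0.540135
PMT = $1,294.71 per month

PMT = PV × r / (1-(1+r)^(-n)) = $1,294.71/month


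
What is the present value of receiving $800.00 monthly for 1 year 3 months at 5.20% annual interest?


Present value of an ordinary annuity: PV = PMT × (1 − (1 + r)^(−n)) / r
Monthly rate r = 0.052/12 ≈ 0.00433333, n = 15
PV = $800.00 × (1 − (1 + 0.052/12)^(−15)) / (0.052/12)
PV = $800.00 × 14.492524
PV = $11,594.02

PV = PMT × (1-(1+r)^(-n))/r = $11,594.02


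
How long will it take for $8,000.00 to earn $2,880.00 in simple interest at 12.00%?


Rearrange the simple interest formula for t:
I = P × r × t  ⇒  t = I / (P × r)
t = $2,880.00 / ($8,000.00 × 0.12)
t = 3

t = I/(P×r) = 3 years


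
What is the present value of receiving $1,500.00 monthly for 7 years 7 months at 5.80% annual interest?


Present value of an ordinary annuity: PV = PMT × (1 − (1 + r)^(−n)) / r
Monthly rate r = 0.058/12 ≈ 0.00483333, n = 91
PV = $1,500.00 × (1 − (1 + 0.058/12)^(−91)) / (0.058/12)
PV = $1,500.00 × 73.484149
PV = $110,226.22

PV = PMT × (1-(1+r)^(-n))/r = $110,226.22


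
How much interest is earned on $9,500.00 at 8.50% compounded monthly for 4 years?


Compound interest earned = final amount − principal.
A = P(1 + r/n)^(nt) = $9,500.00 × (1 + 0.085/12)^(12 × 4) = $13,331.02
Interest = A − P = $13,331.02 − $9,500.00 = $3,831.02

Interest = A - P = $3,831.02


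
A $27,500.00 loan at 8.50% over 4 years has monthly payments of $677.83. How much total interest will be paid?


Total paid over the life of the loan = PMT × n.
Total paid = $677.83 × 48 = $32,535.84
Total interest = total paid − principal = $32,535.84 − $27,500.00 = $5,035.84

Total interest = (PMT × n) - PV = $5,035.84


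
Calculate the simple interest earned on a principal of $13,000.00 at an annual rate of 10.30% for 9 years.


Simple interest formula: I = P × r × t
I = $13,000.00 × 0.103 × 9
I = $12,051.00

I = P × r × t = $12,051.00


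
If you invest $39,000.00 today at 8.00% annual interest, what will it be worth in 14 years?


Future value formula: FV = PV × (1 + r)^t
FV = $39,000.00 × (1 + 0.08)^14
FV = $39,000.00 × 2.9371936
FV = $114,550.55

FV = PV × (1 + r)^t = $114,550.55


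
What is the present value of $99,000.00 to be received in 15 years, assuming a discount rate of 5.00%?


Present value formula: PV = FV / (1 + r)^t
PV = $99,000.00 / (1 + 0.05)^15
PV = $99,000.00 / 2.0789282
PV = $47,620.69

PV = FV / (1 + r)^t = $47,620.69


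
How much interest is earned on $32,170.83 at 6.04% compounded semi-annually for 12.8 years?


Compound interest earned = final amount − principal.
A = P(1 + r/n)^(nt) = $32,170.83 × (1 + 0.0604/2)^(2 × 12.8) = $68,905.49
Interest = A − P = $68,905.49 − $32,170.83 = $36,734.66

Interest = A - P = $36,734.66


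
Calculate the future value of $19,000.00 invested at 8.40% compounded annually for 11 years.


Compound interest formula: A = P(1 + r/n)^(nt)
A = $19,000.00 × (1 + 0.084/1)^(1 × 11)
Growth factor: (1 + 0.084/1)^11 = 2.4284105
A = $19,000.00 × 2.4284105
A = $46,139.80

A = P(1 + r/n)^(nt) = $46,139.80


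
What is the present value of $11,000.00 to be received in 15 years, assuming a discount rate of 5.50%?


Present value formula: PV = FV / (1 + r)^t
PV = $11,000.00 / (1 + 0.055)^15
PV = $11,000.00 / 2.232476
PV = $4,927.26

PV = FV / (1 + r)^t = $4,927.26


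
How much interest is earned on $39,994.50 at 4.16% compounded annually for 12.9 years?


Compound interest earned = final amount − principal.
A = P(1 + r/n)^(nt) = $39,994.50 × (1 + 0.0416/1)^(1 × 12.9) = $67,661.68
Interest = A − P = $67,661.68 − $39,994.50 = $27,667.18

Interest = A - P = $27,667.18


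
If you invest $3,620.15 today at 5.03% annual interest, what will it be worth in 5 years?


Future value formula: FV = PV × (1 + r)^t
FV = $3,620.15 × (1 + 0.0503)^5
FV = $3,620.15 × 1.27810586
FV = $4,626.93

FV = PV × (1 + r)^t = $4,626.93


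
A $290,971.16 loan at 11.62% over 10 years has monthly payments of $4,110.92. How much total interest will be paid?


Total paid over the life of the loan = PMT × n.
Total paid = $4,110.92 × 120 = $493,310.40
Total interest = total paid − principal = $493,310.40 − $290,971.16 = $202,339.24

Total interest = (PMT × n) - PV = $202,339.24


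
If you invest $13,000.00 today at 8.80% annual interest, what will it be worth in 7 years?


Future value formula: FV = PV × (1 + r)^t
FV = $13,000.00 × (1 + 0.088)^7
FV = $13,000.00 × 1.8046886
FV = $23,460.95

FV = PV × (1 + r)^t = $23,460.95


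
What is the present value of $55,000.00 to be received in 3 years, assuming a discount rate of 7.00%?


Present value formula: PV = FV / (1 + r)^t
PV = $55,000.00 / (1 + 0.07)^3
PV = $55,000.00 / 1.225043
PV = $44,896.38

PV = FV / (1 + r)^t = $44,896.38


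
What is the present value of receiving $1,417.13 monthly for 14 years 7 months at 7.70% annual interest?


Present value of an ordinary annuity: PV = PMT × (1 − (1 + r)^(−n)) / r
Monthly rate r = 0.077/12 ≈ 0.00641667, n = 175
PV = $1,417.13 × (1 − (1 + 0.077/12)^(−175)) / (0.077/12)
PV = $1,417.13 × 104.961242
PV = $148,743.72

PV = PMT × (1-(1+r)^(-n))/r = $148,743.72


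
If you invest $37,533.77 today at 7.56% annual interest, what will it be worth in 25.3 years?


Future value formula: FV = PV × (1 + r)^t
FV = $37,533.77 × (1 + 0.0756)^25.3
FV = $37,533.77 × 6.3206985
FV = $237,239.64

FV = PV × (1 + r)^t = $237,239.64


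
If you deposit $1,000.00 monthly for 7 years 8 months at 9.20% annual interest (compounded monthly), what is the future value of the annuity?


Future value of an ordinary annuity: FV = PMT × ((1 + r)^n − 1) / r
Monthly rate r = 0.092/12 ≈ 0.00766667, n = 92
FV = $1,000.00 × ((1 + 0.092/12)^92 − 1) / (0.092/12)
FV = $1,000.00 × 132.923830
FV = $132,923.83

FV = PMT × ((1+r)^n - 1)/r = $132,923.83


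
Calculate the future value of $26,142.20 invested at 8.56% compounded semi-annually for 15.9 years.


Compound interest formula: A = P(1 + r/n)^(nt)
A = $26,142.20 × (1 + 0.0856/2)^(2 × 15.9)
Growth factor: (1 + 0.0856/2)^31.8 = 3.791338
A = $26,142.20 × 3.791338
A = $99,113.92

A = P(1 + r/n)^(nt) = $99,113.92


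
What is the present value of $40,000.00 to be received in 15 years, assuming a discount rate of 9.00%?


Present value formula: PV = FV / (1 + r)^t
PV = $40,000.00 / (1 + 0.09)^15
PV = $40,000.00 / 3.642482
PV = $10,981.52

PV = FV / (1 + r)^t = $10,981.52


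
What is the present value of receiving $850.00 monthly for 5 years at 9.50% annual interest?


Present value of an ordinary annuity: PV = PMT × (1 − (1 + r)^(−n)) / r
Monthly rate r = 0.095/12 ≈ 0.00791667, n = 60
PV = $850.00 × (1 − (1 + 0.095/12)^(−60)) / (0.095/12)
PV = $850.00 × 47.614827
PV = $40,472.60

PV = PMT × (1-(1+r)^(-n))/r = $40,472.60


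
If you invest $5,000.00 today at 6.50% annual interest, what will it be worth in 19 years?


Future value formula: FV = PV × (1 + r)^t
FV = $5,000.00 × (1 + 0.065)^19
FV = $5,000.00 × 3.3085869
FV = $16,542.93

FV = PV × (1 + r)^t = $16,542.93


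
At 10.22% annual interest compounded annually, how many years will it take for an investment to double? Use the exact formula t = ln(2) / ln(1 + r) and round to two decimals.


Doubling condition: (1 + r)^t = 2
Take ln of both sides: t × ln(1 + r) = ln(2)
t = ln(2) / ln(1 + r)
t = 0.693147 / 0.097308
t = 7.12

t = ln(2) / ln(1 + r) = 7.12 years


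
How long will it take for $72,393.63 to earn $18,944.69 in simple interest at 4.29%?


Rearrange the simple interest formula for t:
I = P × r × t  ⇒  t = I / (P × r)
t = $18,944.69 / ($72,393.63 × 0.0429)
t = 6.1

t = I/(P×r) = 6.1 years


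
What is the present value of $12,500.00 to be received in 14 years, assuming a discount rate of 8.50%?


Present value formula: PV = FV / (1 + r)^t
PV = $12,500.00 / (1 + 0.085)^14
PV = $12,500.00 / 3.133404
PV = $3,989.27

PV = FV / (1 + r)^t = $3,989.27


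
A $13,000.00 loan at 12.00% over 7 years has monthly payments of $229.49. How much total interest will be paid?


Total paid over the life of the loan = PMT × n.
Total paid = $229.49 × 84 = $19,277.16
Total interest = total paid − principal = $19,277.16 − $13,000.00 = $6,277.16

Total interest = (PMT × n) - PV = $6,277.16


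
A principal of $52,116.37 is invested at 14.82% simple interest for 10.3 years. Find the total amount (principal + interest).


Total amount formula: A = P(1 + rt) = P + P·r·t
Interest: I = P × r × t = $52,116.37 × 0.1482 × 10.3 = $79,553.55
A = P + I = $52,116.37 + $79,553.55 = $131,669.92

A = P + I = P(1 + rt) = $131,669.92


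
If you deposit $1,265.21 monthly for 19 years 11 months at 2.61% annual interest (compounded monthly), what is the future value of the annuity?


Future value of an ordinary annuity: FV = PMT × ((1 + r)^n − 1) / r
Monthly rate r = 0.0261/12 = 0.002175, n = 239
FV = $1,265.21 × ((1 + 0.0261/12)^239 − 1) / (0.0261/12)
FV = $1,265.21 × 313.004260
FV = $396,016.12

FV = PMT × ((1+r)^n - 1)/r = $396,016.12


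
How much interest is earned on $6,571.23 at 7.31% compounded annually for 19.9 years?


Compound interest earned = final amount − principal.
A = P(1 + r/n)^(nt) = $6,571.23 × (1 + 0.0731/1)^(1 × 19.9) = $26,753.87
Interest = A − P = $26,753.87 − $6,571.23 = $20,182.64

Interest = A - P = $20,182.64


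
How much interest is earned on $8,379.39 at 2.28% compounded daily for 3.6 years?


Compound interest earned = final amount − principal.
A = P(1 + r/n)^(nt) = $8,379.39 × (1 + 0.0228/365)^(365 × 3.6) = $9,096.16
Interest = A − P = $9,096.16 − $8,379.39 = $716.77

Interest = A - P = $716.77


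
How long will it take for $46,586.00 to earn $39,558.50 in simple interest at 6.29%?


Rearrange the simple interest formula for t:
I = P × r × t  ⇒  t = I / (P × r)
t = $39,558.50 / ($46,586.00 × 0.0629)
t = 13.5

t = I/(P×r) = 13.5 years


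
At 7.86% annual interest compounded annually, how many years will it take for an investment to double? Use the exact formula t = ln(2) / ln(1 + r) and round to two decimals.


Doubling condition: (1 + r)^t = 2
Take ln of both sides: t × ln(1 + r) = ln(2)
t = ln(2) / ln(1 + r)
t = 0.693147 / 0.075664
t = 9.16

t = ln(2) / ln(1 + r) = 9.16 years


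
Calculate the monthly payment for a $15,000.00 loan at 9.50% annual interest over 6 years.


Loan payment formula: PMT = PV × r / (1 − (1 + r)^(−n))
Monthly rate r = 0.095/12 ≈ 0.00791667, n = 72 months
Denominator: 1 − (1 + 0.095/12)^(−72) = 0.433204
PMT = $15,000.00 × (0.095/12) / 0.433204
PMT = $274.12 per month

PMT = PV × r / (1-(1+r)^(-n)) = $274.12/month


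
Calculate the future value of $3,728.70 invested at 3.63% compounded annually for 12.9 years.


Compound interest formula: A = P(1 + r/n)^(nt)
A = $3,728.70 × (1 + 0.0363/1)^(1 × 12.9)
Growth factor: (1 + 0.0363/1)^12.9 = 1.584028
A = $3,728.70 × 1.584028
A = $5,906.37

A = P(1 + r/n)^(nt) = $5,906.37


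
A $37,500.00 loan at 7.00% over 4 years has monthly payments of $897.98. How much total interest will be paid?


Total paid over the life of the loan = PMT × n.
Total paid = $897.98 × 48 = $43,103.04
Total interest = total paid − principal = $43,103.04 − $37,500.00 = $5,603.04

Total interest = (PMT × n) - PV = $5,603.04


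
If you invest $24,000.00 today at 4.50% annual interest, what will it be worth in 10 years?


Future value formula: FV = PV × (1 + r)^t
FV = $24,000.00 × (1 + 0.045)^10
FV = $24,000.00 × 1.5529694
FV = $37,271.27

FV = PV × (1 + r)^t = $37,271.27


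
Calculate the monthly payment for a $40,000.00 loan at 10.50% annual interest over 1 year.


Loan payment formula: PMT = PV × r / (1 − (1 + r)^(−n))
Monthly rate r = 0.105/12 = 0.00875, n = 12 months
Denominator: 1 − (1 + 0.105/12)^(−12) = 0.0992642
PMT = $40,000.00 × (0.105/12) / 0.0992642
PMT = $3,525.94 per month

PMT = PV × r / (1-(1+r)^(-n)) = $3,525.94/month


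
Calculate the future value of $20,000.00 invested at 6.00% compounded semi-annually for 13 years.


Compound interest formula: A = P(1 + r/n)^(nt)
A = $20,000.00 × (1 + 0.06/2)^(2 × 13)
Growth factor: (1 + 0.06/2)^26 = 2.1565913
A = $20,000.00 × 2.1565913
A = $43,131.83

A = P(1 + r/n)^(nt) = $43,131.83


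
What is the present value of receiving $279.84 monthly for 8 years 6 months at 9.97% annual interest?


Present value of an ordinary annuity: PV = PMT × (1 − (1 + r)^(−n)) / r
Monthly rate r = 0.0997/12 ≈ 0.00830833, n = 102
PV = $279.84 × (1 − (1 + 0.0997/12)^(−102)) / (0.0997/12)
PV = $279.84 × 68.604723
PV = $19,198.35

PV = PMT × (1-(1+r)^(-n))/r = $19,198.35


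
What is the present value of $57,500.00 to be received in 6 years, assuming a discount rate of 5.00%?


Present value formula: PV = FV / (1 + r)^t
PV = $57,500.00 / (1 + 0.05)^6
PV = $57,500.00 / 1.3400956
PV = $42,907.39

PV = FV / (1 + r)^t = $42,907.39


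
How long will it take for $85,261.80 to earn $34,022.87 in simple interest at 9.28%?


Rearrange the simple interest formula for t:
I = P × r × t  ⇒  t = I / (P × r)
t = $34,022.87 / ($85,261.80 × 0.0928)
t = 4.3

t = I/(P×r) = 4.3 years


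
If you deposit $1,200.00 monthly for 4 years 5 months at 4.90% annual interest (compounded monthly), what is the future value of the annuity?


Future value of an ordinary annuity: FV = PMT × ((1 + r)^n − 1) / r
Monthly rate r = 0.049/12 ≈ 0.00408333, n = 53
FV = $1,200.00 × ((1 + 0.049/12)^53 − 1) / (0.049/12)
FV = $1,200.00 × 59.038191
FV = $70,845.83

FV = PMT × ((1+r)^n - 1)/r = $70,845.83


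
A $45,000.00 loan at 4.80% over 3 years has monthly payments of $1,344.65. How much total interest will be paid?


Total paid over the life of the loan = PMT × n.
Total paid = $1,344.65 × 36 = $48,407.40
Total interest = total paid − principal = $48,407.40 − $45,000.00 = $3,407.40

Total interest = (PMT × n) - PV = $3,407.40


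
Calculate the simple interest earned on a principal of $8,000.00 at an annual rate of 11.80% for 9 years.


Simple interest formula: I = P × r × t
I = $8,000.00 × 0.118 × 9
I = $8,496.00

I = P × r × t = $8,496.00


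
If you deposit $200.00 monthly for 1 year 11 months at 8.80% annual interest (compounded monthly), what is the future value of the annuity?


Future value of an ordinary annuity: FV = PMT × ((1 + r)^n − 1) / r
Monthly rate r = 0.088/12 ≈ 0.00733333, n = 23
FV = $200.00 × ((1 + 0.088/12)^23 − 1) / (0.088/12)
FV = $200.00 × 24.954165
FV = $4,990.83

FV = PMT × ((1+r)^n - 1)/r = $4,990.83


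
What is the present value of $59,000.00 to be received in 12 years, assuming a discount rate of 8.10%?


Present value formula: PV = FV / (1 + r)^t
PV = $59,000.00 / (1 + 0.081)^12
PV = $59,000.00 / 2.546293
PV = $23,170.94

PV = FV / (1 + r)^t = $23,170.94


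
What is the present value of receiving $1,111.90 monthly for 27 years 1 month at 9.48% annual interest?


Present value of an ordinary annuity: PV = PMT × (1 − (1 + r)^(−n)) / r
Monthly rate r = 0.0948/12 = 0.0079, n = 325
PV = $1,111.90 × (1 − (1 + 0.0948/12)^(−325)) / (0.0948/12)
PV = $1,111.90 × 116.771506
PV = $129,838.24

PV = PMT × (1-(1+r)^(-n))/r = $129,838.24


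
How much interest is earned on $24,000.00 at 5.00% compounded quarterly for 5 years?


Compound interest earned = final amount − principal.
A = P(1 + r/n)^(nt) = $24,000.00 × (1 + 0.05/4)^(4 × 5) = $30,768.89
Interest = A − P = $30,768.89 − $24,000.00 = $6,768.89

Interest = A - P = $6,768.89


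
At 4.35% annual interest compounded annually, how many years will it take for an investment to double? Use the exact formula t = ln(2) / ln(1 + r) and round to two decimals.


Doubling condition: (1 + r)^t = 2
Take ln of both sides: t × ln(1 + r) = ln(2)
t = ln(2) / ln(1 + r)
t = 0.693147 / 0.042580
t = 16.28

t = ln(2) / ln(1 + r) = 16.28 years


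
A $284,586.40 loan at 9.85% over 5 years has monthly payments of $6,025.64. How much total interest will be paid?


Total paid over the life of the loan = PMT × n.
Total paid = $6,025.64 × 60 = $361,538.40
Total interest = total paid − principal = $361,538.40 − $284,586.40 = $76,952.00

Total interest = (PMT × n) - PV = $76,952.00


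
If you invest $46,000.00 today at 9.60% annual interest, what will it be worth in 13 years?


Future value formula: FV = PV × (1 + r)^t
FV = $46,000.00 × (1 + 0.096)^13
FV = $46,000.00 × 3.2925866
FV = $151,458.98

FV = PV × (1 + r)^t = $151,458.98


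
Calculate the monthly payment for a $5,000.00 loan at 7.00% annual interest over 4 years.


Loan payment formula: PMT = PV × r / (1 − (1 + r)^(−n))
Monthly rate r = 0.07/12 ≈ 0.00583333, n = 48 months
Denominator: 1 − (1 + 0.07/12)^(−48) = 0.243601
PMT = $5,000.00 × (0.07/12) / 0.243601
PMT = $119.73 per month

PMT = PV × r / (1-(1+r)^(-n)) = $119.73/month


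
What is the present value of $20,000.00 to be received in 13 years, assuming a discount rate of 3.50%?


Present value formula: PV = FV / (1 + r)^t
PV = $20,000.00 / (1 + 0.035)^13
PV = $20,000.00 / 1.563956
PV = $12,788.08

PV = FV / (1 + r)^t = $12,788.08


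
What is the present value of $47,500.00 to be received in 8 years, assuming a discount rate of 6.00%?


Present value formula: PV = FV / (1 + r)^t
PV = $47,500.00 / (1 + 0.06)^8
PV = $47,500.00 / 1.593848
PV = $29,802.09

PV = FV / (1 + r)^t = $29,802.09


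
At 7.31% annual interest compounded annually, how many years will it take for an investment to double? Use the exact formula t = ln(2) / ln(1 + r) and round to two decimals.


Doubling condition: (1 + r)^t = 2
Take ln of both sides: t × ln(1 + r) = ln(2)
t = ln(2) / ln(1 + r)
t = 0.693147 / 0.070552
t = 9.82

t = ln(2) / ln(1 + r) = 9.82 years


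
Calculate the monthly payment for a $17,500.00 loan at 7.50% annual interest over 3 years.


Loan payment formula: PMT = PV × r / (1 − (1 + r)^(−n))
Monthly rate r = 0.075/12 = 0.00625, n = 36 months
Denominator: 1 − (1 + 0.075/12)^(−36) = 0.200924
PMT = $17,500.00 × (0.075/12) / 0.200924
PMT = $544.36 per month

PMT = PV × r / (1-(1+r)^(-n)) = $544.36/month


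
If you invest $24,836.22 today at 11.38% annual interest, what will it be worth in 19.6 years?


Future value formula: FV = PV × (1 + r)^t
FV = $24,836.22 × (1 + 0.1138)^19.6
FV = $24,836.22 × 8.2683982
FV = $205,355.76

FV = PV × (1 + r)^t = $205,355.76


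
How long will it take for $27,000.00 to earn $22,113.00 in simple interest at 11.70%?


Rearrange the simple interest formula for t:
I = P × r × t  ⇒  t = I / (P × r)
t = $22,113.00 / ($27,000.00 × 0.117)
t = 7

t = I/(P×r) = 7 years


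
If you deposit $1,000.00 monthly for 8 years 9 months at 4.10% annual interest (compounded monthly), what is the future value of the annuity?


Future value of an ordinary annuity: FV = PMT × ((1 + r)^n − 1) / r
Monthly rate r = 0.041/12 ≈ 0.00341667, n = 105
FV = $1,000.00 × ((1 + 0.041/12)^105 − 1) / (0.041/12)
FV = $1,000.00 × 126.047940
FV = $126,047.94

FV = PMT × ((1+r)^n - 1)/r = $126,047.94


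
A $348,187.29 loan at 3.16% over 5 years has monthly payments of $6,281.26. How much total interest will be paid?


Total paid over the life of the loan = PMT × n.
Total paid = $6,281.26 × 60 = $376,875.60
Total interest = total paid − principal = $376,875.60 − $348,187.29 = $28,688.31

Total interest = (PMT × n) - PV = $28,688.31


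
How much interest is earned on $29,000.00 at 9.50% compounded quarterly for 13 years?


Compound interest earned = final amount − principal.
A = P(1 + r/n)^(nt) = $29,000.00 × (1 + 0.095/4)^(4 × 13) = $98,283.72
Interest = A − P = $98,283.72 − $29,000.00 = $69,283.72

Interest = A - P = $69,283.72


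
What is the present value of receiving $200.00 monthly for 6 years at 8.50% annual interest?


Present value of an ordinary annuity: PV = PMT × (1 − (1 + r)^(−n)) / r
Monthly rate r = 0.085/12 ≈ 0.00708333, n = 72
PV = $200.00 × (1 − (1 + 0.085/12)^(−72)) / (0.085/12)
PV = $200.00 × 56.248080
PV = $11,249.62

PV = PMT × (1-(1+r)^(-n))/r = $11,249.62


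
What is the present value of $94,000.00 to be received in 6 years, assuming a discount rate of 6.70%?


Present value formula: PV = FV / (1 + r)^t
PV = $94,000.00 / (1 + 0.067)^6
PV = $94,000.00 / 1.4756607
PV = $63,700.28

PV = FV / (1 + r)^t = $63,700.28


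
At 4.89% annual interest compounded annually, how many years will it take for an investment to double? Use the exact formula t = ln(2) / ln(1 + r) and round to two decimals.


Doubling condition: (1 + r)^t = 2
Take ln of both sides: t × ln(1 + r) = ln(2)
t = ln(2) / ln(1 + r)
t = 0.693147 / 0.047742
t = 14.52

t = ln(2) / ln(1 + r) = 14.52 years


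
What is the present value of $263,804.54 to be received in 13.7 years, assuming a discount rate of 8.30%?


Present value formula: PV = FV / (1 + r)^t
PV = $263,804.54 / (1 + 0.083)^13.7
PV = $263,804.54 / 2.9813287
PV = $88,485.56

PV = FV / (1 + r)^t = $88,485.56


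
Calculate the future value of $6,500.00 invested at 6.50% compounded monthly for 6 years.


Compound interest formula: A = P(1 + r/n)^(nt)
A = $6,500.00 × (1 + 0.065/12)^(12 × 6)
Growth factor: (1 + 0.065/12)^72 = 1.475427
A = $6,500.00 × 1.475427
A = $9,590.28

A = P(1 + r/n)^(nt) = $9,590.28


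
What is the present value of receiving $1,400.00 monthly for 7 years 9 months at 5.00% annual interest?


Present value of an ordinary annuity: PV = PMT × (1 − (1 + r)^(−n)) / r
Monthly rate r = 0.05/12 ≈ 0.00416667, n = 93
PV = $1,400.00 × (1 − (1 + 0.05/12)^(−93)) / (0.05/12)
PV = $1,400.00 × 76.968411
PV = $107,755.78

PV = PMT × (1-(1+r)^(-n))/r = $107,755.78


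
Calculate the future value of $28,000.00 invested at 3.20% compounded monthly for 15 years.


Compound interest formula: A = P(1 + r/n)^(nt)
A = $28,000.00 × (1 + 0.032/12)^(12 × 15)
Growth factor: (1 + 0.032/12)^180 = 1.615042
A = $28,000.00 × 1.615042
A = $45,221.18

A = P(1 + r/n)^(nt) = $45,221.18


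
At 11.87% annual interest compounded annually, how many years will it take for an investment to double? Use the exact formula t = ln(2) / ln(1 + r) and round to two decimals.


Doubling condition: (1 + r)^t = 2
Take ln of both sides: t × ln(1 + r) = ln(2)
t = ln(2) / ln(1 + r)
t = 0.693147 / 0.112167
t = 6.18

t = ln(2) / ln(1 + r) = 6.18 years


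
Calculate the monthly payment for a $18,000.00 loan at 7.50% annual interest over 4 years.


Loan payment formula: PMT = PV × r / (1 − (1 + r)^(−n))
Monthly rate r = 0.075/12 = 0.00625, n = 48 months
Denominator: 1 − (1 + 0.075/12)^(−48) = 0.258490
PMT = $18,000.00 × (0.075/12) / 0.258490
PMT = $435.22 per month

PMT = PV × r / (1-(1+r)^(-n)) = $435.22/month


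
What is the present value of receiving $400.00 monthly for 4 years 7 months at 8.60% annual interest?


Present value of an ordinary annuity: PV = PMT × (1 − (1 + r)^(−n)) / r
Monthly rate r = 0.086/12 ≈ 0.00716667, n = 55
PV = $400.00 × (1 − (1 + 0.086/12)^(−55)) / (0.086/12)
PV = $400.00 × 45.322307
PV = $18,128.92

PV = PMT × (1-(1+r)^(-n))/r = $18,128.92


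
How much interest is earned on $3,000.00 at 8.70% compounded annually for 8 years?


Compound interest earned = final amount − principal.
A = P(1 + r/n)^(nt) = $3,000.00 × (1 + 0.087/1)^(1 × 8) = $5,847.33
Interest = A − P = $5,847.33 − $3,000.00 = $2,847.33

Interest = A - P = $2,847.33


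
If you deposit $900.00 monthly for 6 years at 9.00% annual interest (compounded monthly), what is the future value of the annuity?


Future value of an ordinary annuity: FV = PMT × ((1 + r)^n − 1) / r
Monthly rate r = 0.09/12 = 0.0075, n = 72
FV = $900.00 × ((1 + 0.09/12)^72 − 1) / (0.09/12)
FV = $900.00 × 95.0070276
FV = $85,506.32

FV = PMT × ((1+r)^n - 1)/r = $85,506.32


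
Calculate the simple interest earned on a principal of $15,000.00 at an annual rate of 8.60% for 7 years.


Simple interest formula: I = P × r × t
I = $15,000.00 × 0.086 × 7
I = $9,030.00

I = P × r × t = $9,030.00


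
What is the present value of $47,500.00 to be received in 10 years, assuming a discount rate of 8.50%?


Present value formula: PV = FV / (1 + r)^t
PV = $47,500.00 / (1 + 0.085)^10
PV = $47,500.00 / 2.260983
PV = $21,008.56

PV = FV / (1 + r)^t = $21,008.56


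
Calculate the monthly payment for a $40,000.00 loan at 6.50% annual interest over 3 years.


Loan payment formula: PMT = PV × r / (1 − (1 + r)^(−n))
Monthly rate r = 0.065/12 ≈ 0.00541667, n = 36 months
Denominator: 1 − (1 + 0.065/12)^(−36) = 0.176732
PMT = $40,000.00 × (0.065/12) / 0.176732
PMT = $1,225.96 per month

PMT = PV × r / (1-(1+r)^(-n)) = $1,225.96/month


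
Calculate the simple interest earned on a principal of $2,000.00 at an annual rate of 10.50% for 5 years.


Simple interest formula: I = P × r × t
I = $2,000.00 × 0.105 × 5
I = $1,050.00

I = P × r × t = $1,050.00


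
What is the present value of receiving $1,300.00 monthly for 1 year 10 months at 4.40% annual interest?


Present value of an ordinary annuity: PV = PMT × (1 − (1 + r)^(−n)) / r
Monthly rate r = 0.044/12 ≈ 0.00366667, n = 22
PV = $1,300.00 × (1 − (1 + 0.044/12)^(−22)) / (0.044/12)
PV = $1,300.00 × 21.098933
PV = $27,428.61

PV = PMT × (1-(1+r)^(-n))/r = $27,428.61


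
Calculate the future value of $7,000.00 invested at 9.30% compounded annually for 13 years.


Compound interest formula: A = P(1 + r/n)^(nt)
A = $7,000.00 × (1 + 0.093/1)^(1 × 13)
Growth factor: (1 + 0.093/1)^13 = 3.177328
A = $7,000.00 × 3.177328
A = $22,241.30

A = P(1 + r/n)^(nt) = $22,241.30


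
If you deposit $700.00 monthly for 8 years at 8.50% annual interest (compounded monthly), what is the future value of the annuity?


Future value of an ordinary annuity: FV = PMT × ((1 + r)^n − 1) / r
Monthly rate r = 0.085/12 ≈ 0.00708333, n = 96
FV = $700.00 × ((1 + 0.085/12)^96 − 1) / (0.085/12)
FV = $700.00 × 136.821455
FV = $95,775.02

FV = PMT × ((1+r)^n - 1)/r = $95,775.02


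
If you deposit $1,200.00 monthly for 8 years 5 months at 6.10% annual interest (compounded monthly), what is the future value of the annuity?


Future value of an ordinary annuity: FV = PMT × ((1 + r)^n − 1) / r
Monthly rate r = 0.061/12 ≈ 0.00508333, n = 101
FV = $1,200.00 × ((1 + 0.061/12)^101 − 1) / (0.061/12)
FV = $1,200.00 × 131.570934
FV = $157,885.12

FV = PMT × ((1+r)^n - 1)/r = $157,885.12


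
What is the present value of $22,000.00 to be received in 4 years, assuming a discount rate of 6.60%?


Present value formula: PV = FV / (1 + r)^t
PV = $22,000.00 / (1 + 0.066)^4
PV = $22,000.00 / 1.291305
PV = $17,037.03

PV = FV / (1 + r)^t = $17,037.03


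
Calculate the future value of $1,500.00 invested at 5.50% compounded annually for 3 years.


Compound interest formula: A = P(1 + r/n)^(nt)
A = $1,500.00 × (1 + 0.055/1)^(1 × 3)
Growth factor: (1 + 0.055/1)^3 = 1.174241
A = $1,500.00 × 1.174241
A = $1,761.36

A = P(1 + r/n)^(nt) = $1,761.36


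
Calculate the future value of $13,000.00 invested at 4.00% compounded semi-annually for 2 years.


Compound interest formula: A = P(1 + r/n)^(nt)
A = $13,000.00 × (1 + 0.04/2)^(2 × 2)
Growth factor: (1 + 0.04/2)^4 = 1.082432
A = $13,000.00 × 1.082432
A = $14,071.62

A = P(1 + r/n)^(nt) = $14,071.62


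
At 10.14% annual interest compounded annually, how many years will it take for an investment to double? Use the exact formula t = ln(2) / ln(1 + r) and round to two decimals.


Doubling condition: (1 + r)^t = 2
Take ln of both sides: t × ln(1 + r) = ln(2)
t = ln(2) / ln(1 + r)
t = 0.693147 / 0.096582
t = 7.18

t = ln(2) / ln(1 + r) = 7.18 years


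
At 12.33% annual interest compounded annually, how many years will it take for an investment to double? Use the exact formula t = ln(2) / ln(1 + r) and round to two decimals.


Doubling condition: (1 + r)^t = 2
Take ln of both sides: t × ln(1 + r) = ln(2)
t = ln(2) / ln(1 + r)
t = 0.693147 / 0.116271
t = 5.96

t = ln(2) / ln(1 + r) = 5.96 years


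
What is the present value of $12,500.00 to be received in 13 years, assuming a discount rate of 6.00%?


Present value formula: PV = FV / (1 + r)^t
PV = $12,500.00 / (1 + 0.06)^13
PV = $12,500.00 / 2.132928
PV = $5,860.49

PV = FV / (1 + r)^t = $5,860.49


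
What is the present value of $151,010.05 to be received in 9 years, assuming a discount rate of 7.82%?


Present value formula: PV = FV / (1 + r)^t
PV = $151,010.05 / (1 + 0.0782)^9
PV = $151,010.05 / 1.9692187
PV = $76,685.26

PV = FV / (1 + r)^t = $76,685.26


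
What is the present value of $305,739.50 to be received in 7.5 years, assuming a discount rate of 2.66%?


Present value formula: PV = FV / (1 + r)^t
PV = $305,739.50 / (1 + 0.0266)^7.5
PV = $305,739.50 / 1.2176135
PV = $251,097.33

PV = FV / (1 + r)^t = $251,097.33


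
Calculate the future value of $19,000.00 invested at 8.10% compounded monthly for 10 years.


Compound interest formula: A = P(1 + r/n)^(nt)
A = $19,000.00 × (1 + 0.081/12)^(12 × 10)
Growth factor: (1 + 0.081/12)^120 = 2.2417986
A = $19,000.00 × 2.2417986
A = $42,594.17

A = P(1 + r/n)^(nt) = $42,594.17


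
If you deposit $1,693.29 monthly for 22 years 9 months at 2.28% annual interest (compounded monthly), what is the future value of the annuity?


Future value of an ordinary annuity: FV = PMT × ((1 + r)^n − 1) / r
Monthly rate r = 0.0228/12 = 0.0019, n = 273
FV = $1,693.29 × ((1 + 0.0228/12)^273 − 1) / (0.0228/12)
FV = $1,693.29 × 357.376799
FV = $605,142.56

FV = PMT × ((1+r)^n - 1)/r = $605,142.56


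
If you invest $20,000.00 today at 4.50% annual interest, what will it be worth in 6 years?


Future value formula: FV = PV × (1 + r)^t
FV = $20,000.00 × (1 + 0.045)^6
FV = $20,000.00 × 1.302260
FV = $26,045.20

FV = PV × (1 + r)^t = $26,045.20


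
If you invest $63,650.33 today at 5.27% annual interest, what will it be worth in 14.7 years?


Future value formula: FV = PV × (1 + r)^t
FV = $63,650.33 × (1 + 0.0527)^14.7
FV = $63,650.33 × 2.127541
FV = $135,418.69

FV = PV × (1 + r)^t = $135,418.69


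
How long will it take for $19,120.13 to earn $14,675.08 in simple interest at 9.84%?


Rearrange the simple interest formula for t:
I = P × r × t  ⇒  t = I / (P × r)
t = $14,675.08 / ($19,120.13 × 0.0984)
t = 7.8

t = I/(P×r) = 7.8 years


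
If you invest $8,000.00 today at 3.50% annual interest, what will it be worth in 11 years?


Future value formula: FV = PV × (1 + r)^t
FV = $8,000.00 × (1 + 0.035)^11
FV = $8,000.00 × 1.459970
FV = $11,679.76

FV = PV × (1 + r)^t = $11,679.76


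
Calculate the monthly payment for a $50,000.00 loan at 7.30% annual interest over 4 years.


Loan payment formula: PMT = PV × r / (1 − (1 + r)^(−n))
Monthly rate r = 0.073/12 ≈ 0.00608333, n = 48 months
Denominator: 1 − (1 + 0.073/12)^(−48) = 0.252571
PMT = $50,000.00 × (0.073/12) / 0.252571
PMT = $1,204.28 per month

PMT = PV × r / (1-(1+r)^(-n)) = $1,204.28/month


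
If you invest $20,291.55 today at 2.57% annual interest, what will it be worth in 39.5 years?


Future value formula: FV = PV × (1 + r)^t
FV = $20,291.55 × (1 + 0.0257)^39.5
FV = $20,291.55 × 2.724608
FV = $55,286.52

FV = PV × (1 + r)^t = $55,286.52


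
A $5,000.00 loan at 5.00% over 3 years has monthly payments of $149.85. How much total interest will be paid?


Total paid over the life of the loan = PMT × n.
Total paid = $149.85 × 36 = $5,394.60
Total interest = total paid − principal = $5,394.60 − $5,000.00 = $394.60

Total interest = (PMT × n) - PV = $394.60


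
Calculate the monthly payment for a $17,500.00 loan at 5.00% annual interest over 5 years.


Loan payment formula: PMT = PV × r / (1 − (1 + r)^(−n))
Monthly rate r = 0.05/12 ≈ 0.00416667, n = 60 months
Denominator: 1 − (1 + 0.05/12)^(−60) = 0.220795
PMT = $17,500.00 × (0.05/12) / 0.220795
PMT = $330.25 per month

PMT = PV × r / (1-(1+r)^(-n)) = $330.25/month


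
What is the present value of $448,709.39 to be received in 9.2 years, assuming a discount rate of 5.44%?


Present value formula: PV = FV / (1 + r)^t
PV = $448,709.39 / (1 + 0.0544)^9.2
PV = $448,709.39 / 1.6279822
PV = $275,623.03

PV = FV / (1 + r)^t = $275,623.03


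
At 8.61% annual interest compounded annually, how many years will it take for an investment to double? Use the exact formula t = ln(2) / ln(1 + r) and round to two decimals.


Doubling condition: (1 + r)^t = 2
Take ln of both sides: t × ln(1 + r) = ln(2)
t = ln(2) / ln(1 + r)
t = 0.693147 / 0.082593
t = 8.39

t = ln(2) / ln(1 + r) = 8.39 years


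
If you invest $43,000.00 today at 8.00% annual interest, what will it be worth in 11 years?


Future value formula: FV = PV × (1 + r)^t
FV = $43,000.00 × (1 + 0.08)^11
FV = $43,000.00 × 2.331639
FV = $100,260.48

FV = PV × (1 + r)^t = $100,260.48


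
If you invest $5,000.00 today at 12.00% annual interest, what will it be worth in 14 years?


Future value formula: FV = PV × (1 + r)^t
FV = $5,000.00 × (1 + 0.12)^14
FV = $5,000.00 × 4.887112
FV = $24,435.56

FV = PV × (1 + r)^t = $24,435.56


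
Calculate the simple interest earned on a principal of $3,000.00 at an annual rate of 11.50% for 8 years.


Simple interest formula: I = P × r × t
I = $3,000.00 × 0.115 × 8
I = $2,760.00

I = P × r × t = $2,760.00


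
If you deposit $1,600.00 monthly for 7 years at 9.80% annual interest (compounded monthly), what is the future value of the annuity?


Future value of an ordinary annuity: FV = PMT × ((1 + r)^n − 1) / r
Monthly rate r = 0.098/12 ≈ 0.00816667, n = 84
FV = $1,600.00 × ((1 + 0.098/12)^84 − 1) / (0.098/12)
FV = $1,600.00 × 120.028404
FV = $192,045.45

FV = PMT × ((1+r)^n - 1)/r = $192,045.45


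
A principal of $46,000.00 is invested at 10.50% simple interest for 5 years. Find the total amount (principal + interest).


Total amount formula: A = P(1 + rt) = P + P·r·t
Interest: I = P × r × t = $46,000.00 × 0.105 × 5 = $24,150.00
A = P + I = $46,000.00 + $24,150.00 = $70,150.00

A = P + I = P(1 + rt) = $70,150.00


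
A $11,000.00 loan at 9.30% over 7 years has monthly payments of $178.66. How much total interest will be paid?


Total paid over the life of the loan = PMT × n.
Total paid = $178.66 × 84 = $15,007.44
Total interest = total paid − principal = $15,007.44 − $11,000.00 = $4,007.44

Total interest = (PMT × n) - PV = $4,007.44


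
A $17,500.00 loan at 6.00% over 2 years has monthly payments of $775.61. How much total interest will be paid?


Total paid over the life of the loan = PMT × n.
Total paid = $775.61 × 24 = $18,614.64
Total interest = total paid − principal = $18,614.64 − $17,500.00 = $1,114.64

Total interest = (PMT × n) - PV = $1,114.64


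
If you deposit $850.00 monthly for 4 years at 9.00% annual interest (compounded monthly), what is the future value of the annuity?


Future value of an ordinary annuity: FV = PMT × ((1 + r)^n − 1) / r
Monthly rate r = 0.09/12 = 0.0075, n = 48
FV = $850.00 × ((1 + 0.09/12)^48 − 1) / (0.09/12)
FV = $850.00 × 57.520711
FV = $48,892.60

FV = PMT × ((1+r)^n - 1)/r = $48,892.60


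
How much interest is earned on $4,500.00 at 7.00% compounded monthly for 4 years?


Compound interest earned = final amount − principal.
A = P(1 + r/n)^(nt) = $4,500.00 × (1 + 0.07/12)^(12 × 4) = $5,949.24
Interest = A − P = $5,949.24 − $4,500.00 = $1,449.24

Interest = A - P = $1,449.24


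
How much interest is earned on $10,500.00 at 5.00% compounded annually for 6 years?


Compound interest earned = final amount − principal.
A = P(1 + r/n)^(nt) = $10,500.00 × (1 + 0.05/1)^(1 × 6) = $14,071.00
Interest = A − P = $14,071.00 − $10,500.00 = $3,571.00

Interest = A - P = $3,571.00
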